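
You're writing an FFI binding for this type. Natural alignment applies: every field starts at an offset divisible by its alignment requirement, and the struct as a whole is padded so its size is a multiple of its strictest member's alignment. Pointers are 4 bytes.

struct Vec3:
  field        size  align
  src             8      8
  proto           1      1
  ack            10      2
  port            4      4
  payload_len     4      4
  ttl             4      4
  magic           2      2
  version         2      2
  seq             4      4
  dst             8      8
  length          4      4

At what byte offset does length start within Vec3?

48

@0: src [8B, align 8] → 8
@8: proto [1B, align 1] → 9
+1 pad (align 2)
@10: ack [10B, align 2] → 20
@20: port [4B, align 4] → 24
@24: payload_len [4B, align 4] → 28
@28: ttl [4B, align 4] → 32
@32: magic [2B, align 2] → 34
@34: version [2B, align 2] → 36
@36: seq [4B, align 4] → 40
@40: dst [8B, align 8] → 48
@48: length [4B, align 4] → 52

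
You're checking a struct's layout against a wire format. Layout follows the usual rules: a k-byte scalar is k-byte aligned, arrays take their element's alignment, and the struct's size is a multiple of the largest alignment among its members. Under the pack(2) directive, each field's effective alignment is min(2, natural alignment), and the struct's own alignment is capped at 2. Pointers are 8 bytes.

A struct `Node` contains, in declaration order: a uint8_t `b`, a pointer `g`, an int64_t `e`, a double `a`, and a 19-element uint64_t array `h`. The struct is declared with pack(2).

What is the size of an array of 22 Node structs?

3916

@0: b [1B, align 1] → 1
+1 pad (align 2)
@2: g [8B, align 2] → 10
@10: e [8B, align 2] → 18
@18: a [8B, align 2] → 26
@26: h [152B, align 2] → 178
size 178, align 2
array of 22: 22 × 178 = 3916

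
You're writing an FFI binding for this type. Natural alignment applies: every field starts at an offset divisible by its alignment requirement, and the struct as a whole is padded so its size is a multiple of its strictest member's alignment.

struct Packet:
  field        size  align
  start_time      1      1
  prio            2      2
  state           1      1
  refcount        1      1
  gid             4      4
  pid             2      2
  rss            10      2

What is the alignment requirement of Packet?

4

member alignments: start_time=1, prio=2, state=1, refcount=1, gid=4, pid=2, rss=2
max = 4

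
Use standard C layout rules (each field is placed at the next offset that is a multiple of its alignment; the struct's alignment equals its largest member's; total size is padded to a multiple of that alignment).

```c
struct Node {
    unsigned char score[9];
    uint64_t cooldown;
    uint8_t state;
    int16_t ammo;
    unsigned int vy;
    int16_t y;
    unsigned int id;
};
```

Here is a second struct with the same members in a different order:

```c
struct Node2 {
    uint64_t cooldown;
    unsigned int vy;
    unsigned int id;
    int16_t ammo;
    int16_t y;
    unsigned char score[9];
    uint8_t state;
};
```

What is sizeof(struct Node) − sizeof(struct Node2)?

8

0..9  score  (9B, 1-aligned)
9..16  -- padding (7B)
16..24  cooldown  (8B, 8-aligned)
24..25  state  (1B, 1-aligned)
25..26  -- padding (1B)
26..28  ammo  (2B, 2-aligned)
28..32  vy  (4B, 4-aligned)
32..34  y  (2B, 2-aligned)
34..36  -- padding (2B)
36..40  id  (4B, 4-aligned)
sizeof = 40, alignof = 8
— Node2 —
0..8  cooldown  (8B, 8-aligned)
8..12  vy  (4B, 4-aligned)
12..16  id  (4B, 4-aligned)
16..18  ammo  (2B, 2-aligned)
18..20  y  (2B, 2-aligned)
20..29  score  (9B, 1-aligned)
29..30  state  (1B, 1-aligned)
30..32  -- tail padding (2B)
sizeof = 32, alignof = 8
40 − 32 = 8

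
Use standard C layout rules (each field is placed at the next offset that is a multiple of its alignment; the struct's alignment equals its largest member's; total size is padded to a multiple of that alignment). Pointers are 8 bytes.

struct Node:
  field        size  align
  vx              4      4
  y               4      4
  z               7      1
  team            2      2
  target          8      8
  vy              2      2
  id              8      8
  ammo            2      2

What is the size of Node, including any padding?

56

0..4  vx  (4B, 4-aligned)
4..8  y  (4B, 4-aligned)
8..15  z  (7B, 1-aligned)
15..16  -- padding (1B)
16..18  team  (2B, 2-aligned)
18..24  -- padding (6B)
24..32  target  (8B, 8-aligned)
32..34  vy  (2B, 2-aligned)
34..40  -- padding (6B)
40..48  id  (8B, 8-aligned)
48..50  ammo  (2B, 2-aligned)
50..56  -- tail padding (6B)
sizeof = 56, alignof = 8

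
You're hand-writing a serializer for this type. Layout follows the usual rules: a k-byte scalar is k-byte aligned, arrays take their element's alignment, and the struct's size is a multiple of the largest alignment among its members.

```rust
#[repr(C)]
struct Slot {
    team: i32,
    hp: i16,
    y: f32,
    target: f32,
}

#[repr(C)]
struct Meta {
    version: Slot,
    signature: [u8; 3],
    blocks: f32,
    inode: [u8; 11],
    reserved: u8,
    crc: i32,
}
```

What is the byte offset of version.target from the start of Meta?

12

Slot: 0..4  team  (4B, 4-aligned); 4..6  hp  (2B, 2-aligned); 6..8  -- padding (2B); 8..12  y  (4B, 4-aligned); 12..16  target  (4B, 4-aligned); sizeof = 16, alignof = 4
0..16  version  (16B, 4-aligned)
within Slot: target at 12
0 + 12 = 12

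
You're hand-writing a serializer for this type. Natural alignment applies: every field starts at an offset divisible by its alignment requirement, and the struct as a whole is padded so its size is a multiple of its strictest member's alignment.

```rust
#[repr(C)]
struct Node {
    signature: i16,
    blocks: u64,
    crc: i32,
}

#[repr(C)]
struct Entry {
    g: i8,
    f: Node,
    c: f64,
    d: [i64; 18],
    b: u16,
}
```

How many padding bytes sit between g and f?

Node: 0..2  signature  (2B, 2-aligned); 2..8  -- padding (6B); 8..16  blocks  (8B, 8-aligned); 16..20  crc  (4B, 4-aligned); 20..24  -- tail padding (4B); sizeof = 24, alignof = 8
0..1  g  (1B, 1-aligned)
1..8  -- padding (7B)
8..32  f  (24B, 8-aligned)

7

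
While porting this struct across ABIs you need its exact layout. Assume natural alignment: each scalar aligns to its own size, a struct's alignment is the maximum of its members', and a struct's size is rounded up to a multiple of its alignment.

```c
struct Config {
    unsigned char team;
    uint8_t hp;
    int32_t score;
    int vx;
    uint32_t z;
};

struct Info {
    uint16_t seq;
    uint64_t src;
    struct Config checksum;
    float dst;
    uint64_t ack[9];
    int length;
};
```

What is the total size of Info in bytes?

120

Config: 0..1  team  (1B, 1-aligned); 1..2  hp  (1B, 1-aligned); 2..4  -- padding (2B); 4..8  score  (4B, 4-aligned); 8..12  vx  (4B, 4-aligned); 12..16  z  (4B, 4-aligned); sizeof = 16, alignof = 4
0..2  seq  (2B, 2-aligned)
2..8  -- padding (6B)
8..16  src  (8B, 8-aligned)
16..32  checksum  (16B, 4-aligned)
32..36  dst  (4B, 4-aligned)
36..40  -- padding (4B)
40..112  ack  (72B, 8-aligned)
112..116  length  (4B, 4-aligned)
116..120  -- tail padding (4B)
sizeof = 120, alignof = 8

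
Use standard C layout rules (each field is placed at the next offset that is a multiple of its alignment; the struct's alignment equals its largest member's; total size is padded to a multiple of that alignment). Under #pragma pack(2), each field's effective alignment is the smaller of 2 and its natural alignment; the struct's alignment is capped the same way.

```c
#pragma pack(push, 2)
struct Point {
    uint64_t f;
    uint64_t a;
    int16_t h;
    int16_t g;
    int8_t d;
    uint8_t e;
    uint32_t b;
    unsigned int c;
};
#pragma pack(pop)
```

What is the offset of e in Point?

f at 0 (size 8, align 2) → ends 8
a at 8 (size 8, align 2) → ends 16
h at 16 (size 2, align 2) → ends 18
g at 18 (size 2, align 2) → ends 20
d at 20 (size 1, align 1) → ends 21
e at 21 (size 1, align 1) → ends 22

21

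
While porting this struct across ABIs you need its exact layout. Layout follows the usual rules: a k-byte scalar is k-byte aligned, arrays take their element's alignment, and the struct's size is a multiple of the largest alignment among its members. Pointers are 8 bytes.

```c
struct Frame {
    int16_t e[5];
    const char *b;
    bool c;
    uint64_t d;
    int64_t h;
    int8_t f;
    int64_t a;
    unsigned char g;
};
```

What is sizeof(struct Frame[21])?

1512

e at 0 (size 10, align 2) → ends 10
pad 6 to align 8 for b
b at 16 (size 8, align 8) → ends 24
c at 24 (size 1, align 1) → ends 25
pad 7 to align 8 for d
d at 32 (size 8, align 8) → ends 40
h at 40 (size 8, align 8) → ends 48
f at 48 (size 1, align 1) → ends 49
pad 7 to align 8 for a
a at 56 (size 8, align 8) → ends 64
g at 64 (size 1, align 1) → ends 65
tail pad 7 to reach multiple of 8
total 72 bytes, alignment 8
array of 21: 21 × 72 = 1512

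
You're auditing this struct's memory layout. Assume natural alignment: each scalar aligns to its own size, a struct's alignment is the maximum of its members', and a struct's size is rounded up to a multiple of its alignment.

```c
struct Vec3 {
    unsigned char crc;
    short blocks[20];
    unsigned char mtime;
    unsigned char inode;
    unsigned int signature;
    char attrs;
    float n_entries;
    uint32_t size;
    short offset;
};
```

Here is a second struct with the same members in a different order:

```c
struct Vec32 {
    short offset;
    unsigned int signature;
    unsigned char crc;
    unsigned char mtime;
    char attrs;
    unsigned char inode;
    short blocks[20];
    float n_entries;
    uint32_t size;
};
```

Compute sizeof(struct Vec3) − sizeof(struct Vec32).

0..1  crc  (1B, 1-aligned)
1..2  -- padding (1B)
2..42  blocks  (40B, 2-aligned)
42..43  mtime  (1B, 1-aligned)
43..44  inode  (1B, 1-aligned)
44..48  signature  (4B, 4-aligned)
48..49  attrs  (1B, 1-aligned)
49..52  -- padding (3B)
52..56  n_entries  (4B, 4-aligned)
56..60  size  (4B, 4-aligned)
60..62  offset  (2B, 2-aligned)
62..64  -- tail padding (2B)
sizeof = 64, alignof = 4
— Vec32 —
0..2  offset  (2B, 2-aligned)
2..4  -- padding (2B)
4..8  signature  (4B, 4-aligned)
8..9  crc  (1B, 1-aligned)
9..10  mtime  (1B, 1-aligned)
10..11  attrs  (1B, 1-aligned)
11..12  inode  (1B, 1-aligned)
12..52  blocks  (40B, 2-aligned)
52..56  n_entries  (4B, 4-aligned)
56..60  size  (4B, 4-aligned)
sizeof = 60, alignof = 4
64 − 60 = 4

4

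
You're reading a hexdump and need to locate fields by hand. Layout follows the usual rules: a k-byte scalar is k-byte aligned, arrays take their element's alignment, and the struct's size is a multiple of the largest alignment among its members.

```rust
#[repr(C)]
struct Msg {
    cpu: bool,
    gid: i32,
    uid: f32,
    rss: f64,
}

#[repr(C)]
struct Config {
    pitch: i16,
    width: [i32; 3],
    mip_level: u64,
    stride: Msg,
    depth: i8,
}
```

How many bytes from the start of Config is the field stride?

Msg: cpu at 0 (size 1, align 1) → ends 1; pad 3 to align 4 for gid; gid at 4 (size 4, align 4) → ends 8; uid at 8 (size 4, align 4) → ends 12; pad 4 to align 8 for rss; rss at 16 (size 8, align 8) → ends 24; total 24 bytes, alignment 8
pitch at 0 (size 2, align 2) → ends 2
pad 2 to align 4 for width
width at 4 (size 12, align 4) → ends 16
mip_level at 16 (size 8, align 8) → ends 24
stride at 24 (size 24, align 8) → ends 48

24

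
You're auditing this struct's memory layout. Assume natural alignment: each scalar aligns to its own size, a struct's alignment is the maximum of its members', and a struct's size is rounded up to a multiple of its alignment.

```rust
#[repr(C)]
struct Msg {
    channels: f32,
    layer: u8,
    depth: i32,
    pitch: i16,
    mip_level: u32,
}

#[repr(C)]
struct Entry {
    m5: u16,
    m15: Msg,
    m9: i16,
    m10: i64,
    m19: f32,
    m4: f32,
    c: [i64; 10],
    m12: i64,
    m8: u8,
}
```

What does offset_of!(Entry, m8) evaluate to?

136

Msg: 0..4  channels  (4B, 4-aligned); 4..5  layer  (1B, 1-aligned); 5..8  -- padding (3B); 8..12  depth  (4B, 4-aligned); 12..14  pitch  (2B, 2-aligned); 14..16  -- padding (2B); 16..20  mip_level  (4B, 4-aligned); sizeof = 20, alignof = 4
0..2  m5  (2B, 2-aligned)
2..4  -- padding (2B)
4..24  m15  (20B, 4-aligned)
24..26  m9  (2B, 2-aligned)
26..32  -- padding (6B)
32..40  m10  (8B, 8-aligned)
40..44  m19  (4B, 4-aligned)
44..48  m4  (4B, 4-aligned)
48..128  c  (80B, 8-aligned)
128..136  m12  (8B, 8-aligned)
136..137  m8  (1B, 1-aligned)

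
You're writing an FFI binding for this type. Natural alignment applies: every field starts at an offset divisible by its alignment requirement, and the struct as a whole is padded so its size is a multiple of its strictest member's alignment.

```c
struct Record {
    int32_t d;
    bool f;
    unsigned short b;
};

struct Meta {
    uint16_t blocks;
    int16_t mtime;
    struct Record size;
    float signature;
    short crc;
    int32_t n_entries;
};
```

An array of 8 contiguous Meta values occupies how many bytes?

Record: @0: d [4B, align 4] → 4; @4: f [1B, align 1] → 5; +1 pad (align 2); @6: b [2B, align 2] → 8; size 8, align 4
@0: blocks [2B, align 2] → 2
@2: mtime [2B, align 2] → 4
@4: size [8B, align 4] → 12
@12: signature [4B, align 4] → 16
@16: crc [2B, align 2] → 18
+2 pad (align 4)
@20: n_entries [4B, align 4] → 24
size 24, align 4
array of 8: 8 × 24 = 192

192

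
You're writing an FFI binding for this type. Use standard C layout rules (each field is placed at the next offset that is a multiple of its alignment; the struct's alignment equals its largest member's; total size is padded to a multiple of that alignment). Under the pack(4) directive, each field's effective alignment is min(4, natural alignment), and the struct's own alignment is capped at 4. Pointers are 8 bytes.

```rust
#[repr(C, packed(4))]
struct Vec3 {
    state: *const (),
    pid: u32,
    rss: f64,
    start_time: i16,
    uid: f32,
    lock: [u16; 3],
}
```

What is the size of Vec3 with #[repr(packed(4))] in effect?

36

state at 0 (size 8, align 4) → ends 8
pid at 8 (size 4, align 4) → ends 12
rss at 12 (size 8, align 4) → ends 20
start_time at 20 (size 2, align 2) → ends 22
pad 2 to align 4 for uid
uid at 24 (size 4, align 4) → ends 28
lock at 28 (size 6, align 2) → ends 34
tail pad 2 to reach multiple of 4
total 36 bytes, alignment 4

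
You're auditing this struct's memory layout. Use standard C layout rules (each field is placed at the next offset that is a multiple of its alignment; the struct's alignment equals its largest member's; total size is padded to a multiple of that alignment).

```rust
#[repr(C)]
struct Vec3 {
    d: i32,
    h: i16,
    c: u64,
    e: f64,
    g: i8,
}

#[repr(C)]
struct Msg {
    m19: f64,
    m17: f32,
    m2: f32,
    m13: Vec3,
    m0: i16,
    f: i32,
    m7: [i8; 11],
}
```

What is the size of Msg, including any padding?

72 bytes

Vec3: d at 0 (size 4, align 4) → ends 4; h at 4 (size 2, align 2) → ends 6; pad 2 to align 8 for c; c at 8 (size 8, align 8) → ends 16; e at 16 (size 8, align 8) → ends 24; g at 24 (size 1, align 1) → ends 25; tail pad 7 to reach multiple of 8; total 32 bytes, alignment 8
m19 at 0 (size 8, align 8) → ends 8
m17 at 8 (size 4, align 4) → ends 12
m2 at 12 (size 4, align 4) → ends 16
m13 at 16 (size 32, align 8) → ends 48
m0 at 48 (size 2, align 2) → ends 50
pad 2 to align 4 for f
f at 52 (size 4, align 4) → ends 56
m7 at 56 (size 11, align 1) → ends 67
tail pad 5 to reach multiple of 8
total 72 bytes, alignment 8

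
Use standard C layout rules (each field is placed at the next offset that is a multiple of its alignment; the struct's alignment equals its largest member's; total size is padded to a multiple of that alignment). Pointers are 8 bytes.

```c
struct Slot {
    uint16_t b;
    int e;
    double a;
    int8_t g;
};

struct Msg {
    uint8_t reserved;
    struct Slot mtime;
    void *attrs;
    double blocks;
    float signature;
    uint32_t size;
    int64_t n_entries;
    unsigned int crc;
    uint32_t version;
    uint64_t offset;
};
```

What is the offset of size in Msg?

Slot: 0..2  b  (2B, 2-aligned); 2..4  -- padding (2B); 4..8  e  (4B, 4-aligned); 8..16  a  (8B, 8-aligned); 16..17  g  (1B, 1-aligned); 17..24  -- tail padding (7B); sizeof = 24, alignof = 8
0..1  reserved  (1B, 1-aligned)
1..8  -- padding (7B)
8..32  mtime  (24B, 8-aligned)
32..40  attrs  (8B, 8-aligned)
40..48  blocks  (8B, 8-aligned)
48..52  signature  (4B, 4-aligned)
52..56  size  (4B, 4-aligned)

52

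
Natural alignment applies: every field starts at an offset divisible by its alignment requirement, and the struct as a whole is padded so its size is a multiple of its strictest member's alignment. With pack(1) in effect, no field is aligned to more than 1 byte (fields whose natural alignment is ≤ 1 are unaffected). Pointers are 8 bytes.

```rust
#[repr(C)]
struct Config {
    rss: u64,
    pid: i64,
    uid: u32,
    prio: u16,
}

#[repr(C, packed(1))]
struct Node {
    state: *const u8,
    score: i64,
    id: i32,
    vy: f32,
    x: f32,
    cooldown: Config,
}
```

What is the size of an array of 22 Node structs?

1144

Config: rss at 0 (size 8, align 8) → ends 8; pid at 8 (size 8, align 8) → ends 16; uid at 16 (size 4, align 4) → ends 20; prio at 20 (size 2, align 2) → ends 22; tail pad 2 to reach multiple of 8; total 24 bytes, alignment 8
state at 0 (size 8, align 1) → ends 8
score at 8 (size 8, align 1) → ends 16
id at 16 (size 4, align 1) → ends 20
vy at 20 (size 4, align 1) → ends 24
x at 24 (size 4, align 1) → ends 28
cooldown at 28 (size 24, align 1) → ends 52
total 52 bytes, alignment 1
array of 22: 22 × 52 = 1144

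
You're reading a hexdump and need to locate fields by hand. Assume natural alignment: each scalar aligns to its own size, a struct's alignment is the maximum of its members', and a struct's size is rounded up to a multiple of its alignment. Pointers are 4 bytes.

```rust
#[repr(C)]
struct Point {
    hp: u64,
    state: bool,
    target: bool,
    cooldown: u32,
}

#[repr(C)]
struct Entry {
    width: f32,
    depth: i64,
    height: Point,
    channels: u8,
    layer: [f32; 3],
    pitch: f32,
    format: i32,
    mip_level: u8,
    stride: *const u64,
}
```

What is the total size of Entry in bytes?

Point: hp at 0 (size 8, align 8) → ends 8; state at 8 (size 1, align 1) → ends 9; target at 9 (size 1, align 1) → ends 10; pad 2 to align 4 for cooldown; cooldown at 12 (size 4, align 4) → ends 16; total 16 bytes, alignment 8
width at 0 (size 4, align 4) → ends 4
pad 4 to align 8 for depth
depth at 8 (size 8, align 8) → ends 16
height at 16 (size 16, align 8) → ends 32
channels at 32 (size 1, align 1) → ends 33
pad 3 to align 4 for layer
layer at 36 (size 12, align 4) → ends 48
pitch at 48 (size 4, align 4) → ends 52
format at 52 (size 4, align 4) → ends 56
mip_level at 56 (size 1, align 1) → ends 57
pad 3 to align 4 for stride
stride at 60 (size 4, align 4) → ends 64
total 64 bytes, alignment 8

64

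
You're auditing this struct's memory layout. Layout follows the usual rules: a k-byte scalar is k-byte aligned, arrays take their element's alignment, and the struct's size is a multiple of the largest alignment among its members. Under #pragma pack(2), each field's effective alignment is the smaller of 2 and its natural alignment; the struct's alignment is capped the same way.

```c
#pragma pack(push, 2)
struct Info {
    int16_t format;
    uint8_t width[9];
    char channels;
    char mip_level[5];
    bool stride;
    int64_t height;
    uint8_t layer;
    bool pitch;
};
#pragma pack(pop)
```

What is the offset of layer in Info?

26

0..2  format  (2B, 2-aligned)
2..11  width  (9B, 1-aligned)
11..12  channels  (1B, 1-aligned)
12..17  mip_level  (5B, 1-aligned)
17..18  stride  (1B, 1-aligned)
18..26  height  (8B, 2-aligned)
26..27  layer  (1B, 1-aligned)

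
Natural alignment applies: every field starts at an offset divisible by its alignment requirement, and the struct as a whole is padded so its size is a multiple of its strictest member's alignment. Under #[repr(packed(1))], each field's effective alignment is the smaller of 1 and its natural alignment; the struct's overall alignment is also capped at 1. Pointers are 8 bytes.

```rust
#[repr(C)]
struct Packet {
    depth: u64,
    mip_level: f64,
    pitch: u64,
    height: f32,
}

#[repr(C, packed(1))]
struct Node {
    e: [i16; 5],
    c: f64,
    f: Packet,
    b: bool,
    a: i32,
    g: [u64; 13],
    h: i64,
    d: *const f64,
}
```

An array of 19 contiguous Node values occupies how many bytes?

3325

Packet: @0: depth [8B, align 8] → 8; @8: mip_level [8B, align 8] → 16; @16: pitch [8B, align 8] → 24; @24: height [4B, align 4] → 28; +4 tail pad (align 8); size 32, align 8
@0: e [10B, align 1] → 10
@10: c [8B, align 1] → 18
@18: f [32B, align 1] → 50
@50: b [1B, align 1] → 51
@51: a [4B, align 1] → 55
@55: g [104B, align 1] → 159
@159: h [8B, align 1] → 167
@167: d [8B, align 1] → 175
size 175, align 1
array of 19: 19 × 175 = 3325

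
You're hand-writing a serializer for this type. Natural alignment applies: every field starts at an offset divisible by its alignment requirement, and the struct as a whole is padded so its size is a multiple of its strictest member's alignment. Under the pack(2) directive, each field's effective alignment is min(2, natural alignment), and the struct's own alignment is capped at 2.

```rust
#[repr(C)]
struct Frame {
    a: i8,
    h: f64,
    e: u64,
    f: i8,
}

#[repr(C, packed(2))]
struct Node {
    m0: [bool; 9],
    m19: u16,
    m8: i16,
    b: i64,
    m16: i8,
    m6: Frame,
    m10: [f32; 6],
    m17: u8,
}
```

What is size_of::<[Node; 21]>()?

1722

Frame: a at 0 (size 1, align 1) → ends 1; pad 7 to align 8 for h; h at 8 (size 8, align 8) → ends 16; e at 16 (size 8, align 8) → ends 24; f at 24 (size 1, align 1) → ends 25; tail pad 7 to reach multiple of 8; total 32 bytes, alignment 8
m0 at 0 (size 9, align 1) → ends 9
pad 1 to align 2 for m19
m19 at 10 (size 2, align 2) → ends 12
m8 at 12 (size 2, align 2) → ends 14
b at 14 (size 8, align 2) → ends 22
m16 at 22 (size 1, align 1) → ends 23
pad 1 to align 2 for m6
m6 at 24 (size 32, align 2) → ends 56
m10 at 56 (size 24, align 2) → ends 80
m17 at 80 (size 1, align 1) → ends 81
tail pad 1 to reach multiple of 2
total 82 bytes, alignment 2
array of 21: 21 × 82 = 1722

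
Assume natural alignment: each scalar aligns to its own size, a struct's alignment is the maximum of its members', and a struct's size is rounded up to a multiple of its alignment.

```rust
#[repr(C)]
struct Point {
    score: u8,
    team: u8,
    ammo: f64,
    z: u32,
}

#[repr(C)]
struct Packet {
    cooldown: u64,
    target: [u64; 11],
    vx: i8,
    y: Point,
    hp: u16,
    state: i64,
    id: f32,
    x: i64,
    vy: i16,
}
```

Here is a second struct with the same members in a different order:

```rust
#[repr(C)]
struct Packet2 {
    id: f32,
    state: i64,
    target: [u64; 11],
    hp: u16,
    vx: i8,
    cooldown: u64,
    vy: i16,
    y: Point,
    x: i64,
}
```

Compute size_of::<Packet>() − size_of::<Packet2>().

8

Point: @0: score [1B, align 1] → 1; @1: team [1B, align 1] → 2; +6 pad (align 8); @8: ammo [8B, align 8] → 16; @16: z [4B, align 4] → 20; +4 tail pad (align 8); size 24, align 8
@0: cooldown [8B, align 8] → 8
@8: target [88B, align 8] → 96
@96: vx [1B, align 1] → 97
+7 pad (align 8)
@104: y [24B, align 8] → 128
@128: hp [2B, align 2] → 130
+6 pad (align 8)
@136: state [8B, align 8] → 144
@144: id [4B, align 4] → 148
+4 pad (align 8)
@152: x [8B, align 8] → 160
@160: vy [2B, align 2] → 162
+6 tail pad (align 8)
size 168, align 8
— Packet2 —
@0: id [4B, align 4] → 4
+4 pad (align 8)
@8: state [8B, align 8] → 16
@16: target [88B, align 8] → 104
@104: hp [2B, align 2] → 106
@106: vx [1B, align 1] → 107
+5 pad (align 8)
@112: cooldown [8B, align 8] → 120
@120: vy [2B, align 2] → 122
+6 pad (align 8)
@128: y [24B, align 8] → 152
@152: x [8B, align 8] → 160
size 160, align 8
168 − 160 = 8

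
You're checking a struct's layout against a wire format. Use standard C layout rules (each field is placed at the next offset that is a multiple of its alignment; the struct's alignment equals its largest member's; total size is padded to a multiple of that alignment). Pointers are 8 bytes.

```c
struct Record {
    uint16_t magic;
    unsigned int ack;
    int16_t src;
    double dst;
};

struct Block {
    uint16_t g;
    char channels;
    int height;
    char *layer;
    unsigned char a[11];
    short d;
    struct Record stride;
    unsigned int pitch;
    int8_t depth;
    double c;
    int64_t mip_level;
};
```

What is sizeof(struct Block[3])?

Record: magic at 0 (size 2, align 2) → ends 2; pad 2 to align 4 for ack; ack at 4 (size 4, align 4) → ends 8; src at 8 (size 2, align 2) → ends 10; pad 6 to align 8 for dst; dst at 16 (size 8, align 8) → ends 24; total 24 bytes, alignment 8
g at 0 (size 2, align 2) → ends 2
channels at 2 (size 1, align 1) → ends 3
pad 1 to align 4 for height
height at 4 (size 4, align 4) → ends 8
layer at 8 (size 8, align 8) → ends 16
a at 16 (size 11, align 1) → ends 27
pad 1 to align 2 for d
d at 28 (size 2, align 2) → ends 30
pad 2 to align 8 for stride
stride at 32 (size 24, align 8) → ends 56
pitch at 56 (size 4, align 4) → ends 60
depth at 60 (size 1, align 1) → ends 61
pad 3 to align 8 for c
c at 64 (size 8, align 8) → ends 72
mip_level at 72 (size 8, align 8) → ends 80
total 80 bytes, alignment 8
array of 3: 3 × 80 = 240

240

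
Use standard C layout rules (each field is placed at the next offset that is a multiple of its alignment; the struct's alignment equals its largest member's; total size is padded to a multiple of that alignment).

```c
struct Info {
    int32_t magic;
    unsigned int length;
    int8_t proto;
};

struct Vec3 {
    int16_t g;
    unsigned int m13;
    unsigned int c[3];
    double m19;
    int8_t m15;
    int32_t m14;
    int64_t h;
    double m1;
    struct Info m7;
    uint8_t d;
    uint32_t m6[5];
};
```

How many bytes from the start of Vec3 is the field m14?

36

Info: @0: magic [4B, align 4] → 4; @4: length [4B, align 4] → 8; @8: proto [1B, align 1] → 9; +3 tail pad (align 4); size 12, align 4
@0: g [2B, align 2] → 2
+2 pad (align 4)
@4: m13 [4B, align 4] → 8
@8: c [12B, align 4] → 20
+4 pad (align 8)
@24: m19 [8B, align 8] → 32
@32: m15 [1B, align 1] → 33
+3 pad (align 4)
@36: m14 [4B, align 4] → 40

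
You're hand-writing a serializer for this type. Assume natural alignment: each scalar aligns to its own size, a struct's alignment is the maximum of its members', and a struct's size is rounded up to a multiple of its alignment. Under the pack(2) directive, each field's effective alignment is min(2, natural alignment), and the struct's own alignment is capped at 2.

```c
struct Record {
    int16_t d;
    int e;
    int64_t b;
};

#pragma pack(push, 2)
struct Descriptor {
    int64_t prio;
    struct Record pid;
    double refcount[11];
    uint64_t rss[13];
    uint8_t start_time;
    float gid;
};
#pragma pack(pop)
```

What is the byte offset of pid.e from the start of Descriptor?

12

Record: d at 0 (size 2, align 2) → ends 2; pad 2 to align 4 for e; e at 4 (size 4, align 4) → ends 8; b at 8 (size 8, align 8) → ends 16; total 16 bytes, alignment 8
prio at 0 (size 8, align 2) → ends 8
pid at 8 (size 16, align 2) → ends 24
within Record: e at 4
8 + 4 = 12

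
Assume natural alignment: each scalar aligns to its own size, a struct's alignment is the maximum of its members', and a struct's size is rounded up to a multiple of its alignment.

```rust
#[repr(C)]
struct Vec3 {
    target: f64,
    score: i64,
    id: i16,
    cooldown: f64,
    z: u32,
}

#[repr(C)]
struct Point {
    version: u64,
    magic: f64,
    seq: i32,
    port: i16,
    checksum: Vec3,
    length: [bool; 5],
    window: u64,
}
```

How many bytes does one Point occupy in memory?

80 bytes

Vec3: @0: target [8B, align 8] → 8; @8: score [8B, align 8] → 16; @16: id [2B, align 2] → 18; +6 pad (align 8); @24: cooldown [8B, align 8] → 32; @32: z [4B, align 4] → 36; +4 tail pad (align 8); size 40, align 8
@0: version [8B, align 8] → 8
@8: magic [8B, align 8] → 16
@16: seq [4B, align 4] → 20
@20: port [2B, align 2] → 22
+2 pad (align 8)
@24: checksum [40B, align 8] → 64
@64: length [5B, align 1] → 69
+3 pad (align 8)
@72: window [8B, align 8] → 80
size 80, align 8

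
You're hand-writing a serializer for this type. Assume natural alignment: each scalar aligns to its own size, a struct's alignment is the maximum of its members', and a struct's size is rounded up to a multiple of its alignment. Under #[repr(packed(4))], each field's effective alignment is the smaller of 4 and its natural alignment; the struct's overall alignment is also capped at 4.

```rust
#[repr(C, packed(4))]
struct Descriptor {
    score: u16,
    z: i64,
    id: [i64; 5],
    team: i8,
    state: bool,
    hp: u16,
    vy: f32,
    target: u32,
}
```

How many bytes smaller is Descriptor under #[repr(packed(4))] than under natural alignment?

natural layout:
  score at 0 (size 2, align 2) → ends 2
  pad 6 to align 8 for z
  z at 8 (size 8, align 8) → ends 16
  id at 16 (size 40, align 8) → ends 56
  team at 56 (size 1, align 1) → ends 57
  state at 57 (size 1, align 1) → ends 58
  hp at 58 (size 2, align 2) → ends 60
  vy at 60 (size 4, align 4) → ends 64
  target at 64 (size 4, align 4) → ends 68
  tail pad 4 to reach multiple of 8
  total 72 bytes, alignment 8
packed(4) layout:
  score at 0 (size 2, align 2) → ends 2
  pad 2 to align 4 for z
  z at 4 (size 8, align 4) → ends 12
  id at 12 (size 40, align 4) → ends 52
  team at 52 (size 1, align 1) → ends 53
  state at 53 (size 1, align 1) → ends 54
  hp at 54 (size 2, align 2) → ends 56
  vy at 56 (size 4, align 4) → ends 60
  target at 60 (size 4, align 4) → ends 64
  total 64 bytes, alignment 4
72 − 64 = 8

8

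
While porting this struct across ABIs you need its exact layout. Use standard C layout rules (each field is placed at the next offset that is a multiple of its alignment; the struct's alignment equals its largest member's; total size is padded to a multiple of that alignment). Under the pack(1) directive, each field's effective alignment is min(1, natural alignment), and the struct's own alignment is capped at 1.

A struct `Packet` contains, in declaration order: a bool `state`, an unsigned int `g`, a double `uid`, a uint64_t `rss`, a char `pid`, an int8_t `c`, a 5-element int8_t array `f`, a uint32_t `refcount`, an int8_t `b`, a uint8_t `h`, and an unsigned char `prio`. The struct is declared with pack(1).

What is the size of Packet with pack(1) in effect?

35

0..1  state  (1B, 1-aligned)
1..5  g  (4B, 1-aligned)
5..13  uid  (8B, 1-aligned)
13..21  rss  (8B, 1-aligned)
21..22  pid  (1B, 1-aligned)
22..23  c  (1B, 1-aligned)
23..28  f  (5B, 1-aligned)
28..32  refcount  (4B, 1-aligned)
32..33  b  (1B, 1-aligned)
33..34  h  (1B, 1-aligned)
34..35  prio  (1B, 1-aligned)
sizeof = 35, alignof = 1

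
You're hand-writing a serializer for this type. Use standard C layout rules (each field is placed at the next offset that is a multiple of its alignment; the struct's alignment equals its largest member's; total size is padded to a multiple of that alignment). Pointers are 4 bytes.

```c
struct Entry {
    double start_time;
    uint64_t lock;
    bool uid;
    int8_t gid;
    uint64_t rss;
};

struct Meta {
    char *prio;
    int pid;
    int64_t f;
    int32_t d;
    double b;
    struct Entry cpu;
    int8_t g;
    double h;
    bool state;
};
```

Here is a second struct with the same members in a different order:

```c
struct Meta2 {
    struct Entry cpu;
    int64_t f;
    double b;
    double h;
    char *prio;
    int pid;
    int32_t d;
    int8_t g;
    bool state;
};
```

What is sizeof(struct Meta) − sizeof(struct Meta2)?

Entry: start_time at 0 (size 8, align 8) → ends 8; lock at 8 (size 8, align 8) → ends 16; uid at 16 (size 1, align 1) → ends 17; gid at 17 (size 1, align 1) → ends 18; pad 6 to align 8 for rss; rss at 24 (size 8, align 8) → ends 32; total 32 bytes, alignment 8
prio at 0 (size 4, align 4) → ends 4
pid at 4 (size 4, align 4) → ends 8
f at 8 (size 8, align 8) → ends 16
d at 16 (size 4, align 4) → ends 20
pad 4 to align 8 for b
b at 24 (size 8, align 8) → ends 32
cpu at 32 (size 32, align 8) → ends 64
g at 64 (size 1, align 1) → ends 65
pad 7 to align 8 for h
h at 72 (size 8, align 8) → ends 80
state at 80 (size 1, align 1) → ends 81
tail pad 7 to reach multiple of 8
total 88 bytes, alignment 8
— Meta2 —
cpu at 0 (size 32, align 8) → ends 32
f at 32 (size 8, align 8) → ends 40
b at 40 (size 8, align 8) → ends 48
h at 48 (size 8, align 8) → ends 56
prio at 56 (size 4, align 4) → ends 60
pid at 60 (size 4, align 4) → ends 64
d at 64 (size 4, align 4) → ends 68
g at 68 (size 1, align 1) → ends 69
state at 69 (size 1, align 1) → ends 70
tail pad 2 to reach multiple of 8
total 72 bytes, alignment 8
88 − 72 = 16

16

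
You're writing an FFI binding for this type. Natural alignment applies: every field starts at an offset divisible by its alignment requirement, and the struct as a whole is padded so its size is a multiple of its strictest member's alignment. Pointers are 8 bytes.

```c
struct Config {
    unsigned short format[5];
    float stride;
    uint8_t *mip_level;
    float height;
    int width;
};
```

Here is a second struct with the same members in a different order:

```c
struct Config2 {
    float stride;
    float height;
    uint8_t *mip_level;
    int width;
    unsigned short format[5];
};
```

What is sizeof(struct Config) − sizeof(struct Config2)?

0

0..10  format  (10B, 2-aligned)
10..12  -- padding (2B)
12..16  stride  (4B, 4-aligned)
16..24  mip_level  (8B, 8-aligned)
24..28  height  (4B, 4-aligned)
28..32  width  (4B, 4-aligned)
sizeof = 32, alignof = 8
— Config2 —
0..4  stride  (4B, 4-aligned)
4..8  height  (4B, 4-aligned)
8..16  mip_level  (8B, 8-aligned)
16..20  width  (4B, 4-aligned)
20..30  format  (10B, 2-aligned)
30..32  -- tail padding (2B)
sizeof = 32, alignof = 8
32 − 32 = 0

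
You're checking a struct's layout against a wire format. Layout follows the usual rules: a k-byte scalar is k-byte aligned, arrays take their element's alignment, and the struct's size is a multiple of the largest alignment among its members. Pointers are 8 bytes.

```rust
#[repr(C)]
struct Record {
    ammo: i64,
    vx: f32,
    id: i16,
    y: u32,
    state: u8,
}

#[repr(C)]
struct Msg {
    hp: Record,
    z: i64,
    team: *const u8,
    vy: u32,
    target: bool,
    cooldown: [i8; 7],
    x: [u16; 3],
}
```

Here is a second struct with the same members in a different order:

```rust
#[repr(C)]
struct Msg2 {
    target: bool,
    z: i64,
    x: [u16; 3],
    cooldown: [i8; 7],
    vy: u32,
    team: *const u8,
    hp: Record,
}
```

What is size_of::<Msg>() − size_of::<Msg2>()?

-8

Record: @0: ammo [8B, align 8] → 8; @8: vx [4B, align 4] → 12; @12: id [2B, align 2] → 14; +2 pad (align 4); @16: y [4B, align 4] → 20; @20: state [1B, align 1] → 21; +3 tail pad (align 8); size 24, align 8
@0: hp [24B, align 8] → 24
@24: z [8B, align 8] → 32
@32: team [8B, align 8] → 40
@40: vy [4B, align 4] → 44
@44: target [1B, align 1] → 45
@45: cooldown [7B, align 1] → 52
@52: x [6B, align 2] → 58
+6 tail pad (align 8)
size 64, align 8
— Msg2 —
@0: target [1B, align 1] → 1
+7 pad (align 8)
@8: z [8B, align 8] → 16
@16: x [6B, align 2] → 22
@22: cooldown [7B, align 1] → 29
+3 pad (align 4)
@32: vy [4B, align 4] → 36
+4 pad (align 8)
@40: team [8B, align 8] → 48
@48: hp [24B, align 8] → 72
size 72, align 8
64 − 72 = -8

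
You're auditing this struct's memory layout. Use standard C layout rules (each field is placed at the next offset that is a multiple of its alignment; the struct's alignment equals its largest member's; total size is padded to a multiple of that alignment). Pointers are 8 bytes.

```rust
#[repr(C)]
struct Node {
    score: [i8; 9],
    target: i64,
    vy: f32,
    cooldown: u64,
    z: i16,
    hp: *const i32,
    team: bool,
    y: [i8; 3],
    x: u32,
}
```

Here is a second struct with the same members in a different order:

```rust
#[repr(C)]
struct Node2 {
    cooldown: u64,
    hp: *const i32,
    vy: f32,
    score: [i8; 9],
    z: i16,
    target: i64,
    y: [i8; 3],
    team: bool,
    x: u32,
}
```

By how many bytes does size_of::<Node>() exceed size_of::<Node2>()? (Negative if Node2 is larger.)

@0: score [9B, align 1] → 9
+7 pad (align 8)
@16: target [8B, align 8] → 24
@24: vy [4B, align 4] → 28
+4 pad (align 8)
@32: cooldown [8B, align 8] → 40
@40: z [2B, align 2] → 42
+6 pad (align 8)
@48: hp [8B, align 8] → 56
@56: team [1B, align 1] → 57
@57: y [3B, align 1] → 60
@60: x [4B, align 4] → 64
size 64, align 8
— Node2 —
@0: cooldown [8B, align 8] → 8
@8: hp [8B, align 8] → 16
@16: vy [4B, align 4] → 20
@20: score [9B, align 1] → 29
+1 pad (align 2)
@30: z [2B, align 2] → 32
@32: target [8B, align 8] → 40
@40: y [3B, align 1] → 43
@43: team [1B, align 1] → 44
@44: x [4B, align 4] → 48
size 48, align 8
64 − 48 = 16

16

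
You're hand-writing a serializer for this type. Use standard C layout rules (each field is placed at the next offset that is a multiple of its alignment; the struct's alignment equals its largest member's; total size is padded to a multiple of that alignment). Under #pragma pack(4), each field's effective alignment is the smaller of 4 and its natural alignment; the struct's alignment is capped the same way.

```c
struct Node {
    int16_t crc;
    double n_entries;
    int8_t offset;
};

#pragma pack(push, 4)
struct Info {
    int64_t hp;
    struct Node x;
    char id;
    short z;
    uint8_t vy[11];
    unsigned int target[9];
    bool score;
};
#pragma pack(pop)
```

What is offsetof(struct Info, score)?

84

Node: 0..2  crc  (2B, 2-aligned); 2..8  -- padding (6B); 8..16  n_entries  (8B, 8-aligned); 16..17  offset  (1B, 1-aligned); 17..24  -- tail padding (7B); sizeof = 24, alignof = 8
0..8  hp  (8B, 4-aligned)
8..32  x  (24B, 4-aligned)
32..33  id  (1B, 1-aligned)
33..34  -- padding (1B)
34..36  z  (2B, 2-aligned)
36..47  vy  (11B, 1-aligned)
47..48  -- padding (1B)
48..84  target  (36B, 4-aligned)
84..85  score  (1B, 1-aligned)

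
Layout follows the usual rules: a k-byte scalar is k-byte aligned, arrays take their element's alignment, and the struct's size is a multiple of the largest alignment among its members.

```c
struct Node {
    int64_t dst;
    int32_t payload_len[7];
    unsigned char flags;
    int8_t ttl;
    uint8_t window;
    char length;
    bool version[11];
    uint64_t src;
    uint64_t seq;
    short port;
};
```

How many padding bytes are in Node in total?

dst at 0 (size 8, align 8) → ends 8
payload_len at 8 (size 28, align 4) → ends 36
flags at 36 (size 1, align 1) → ends 37
ttl at 37 (size 1, align 1) → ends 38
window at 38 (size 1, align 1) → ends 39
length at 39 (size 1, align 1) → ends 40
version at 40 (size 11, align 1) → ends 51
pad 5 to align 8 for src
src at 56 (size 8, align 8) → ends 64
seq at 64 (size 8, align 8) → ends 72
port at 72 (size 2, align 2) → ends 74
tail pad 6 to reach multiple of 8
total 80 bytes, alignment 8
data bytes 69, size 80 → padding 11

11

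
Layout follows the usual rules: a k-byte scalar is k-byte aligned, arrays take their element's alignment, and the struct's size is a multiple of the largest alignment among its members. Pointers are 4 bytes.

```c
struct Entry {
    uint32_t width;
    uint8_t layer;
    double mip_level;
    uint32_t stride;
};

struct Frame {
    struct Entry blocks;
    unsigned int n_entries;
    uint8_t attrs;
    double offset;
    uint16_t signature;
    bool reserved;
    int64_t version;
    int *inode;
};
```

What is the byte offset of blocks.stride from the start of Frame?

16

Entry: 0..4  width  (4B, 4-aligned); 4..5  layer  (1B, 1-aligned); 5..8  -- padding (3B); 8..16  mip_level  (8B, 8-aligned); 16..20  stride  (4B, 4-aligned); 20..24  -- tail padding (4B); sizeof = 24, alignof = 8
0..24  blocks  (24B, 8-aligned)
within Entry: stride at 16
0 + 16 = 16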